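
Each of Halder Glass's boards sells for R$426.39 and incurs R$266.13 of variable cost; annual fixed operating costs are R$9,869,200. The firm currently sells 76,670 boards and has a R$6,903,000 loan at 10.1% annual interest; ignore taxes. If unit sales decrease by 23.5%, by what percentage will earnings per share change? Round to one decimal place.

-167.8%

At 76,670 units, contribution = 76,670 × R$160.26 = R$12,287,134.20.
Operating income = contribution − fixed costs = R$12,287,134.20 − R$9,869,200 = R$2,417,934.20.
Interest = R$697,203.00, so EBIT − I = R$1,720,731.20.
DCL = total CM / (EBIT − I) = R$12,287,134.20 / R$1,720,731.20 = 7.1406.
%ΔEPS = DCL × %ΔSales = 7.1406 × -23.5% = -167.8%.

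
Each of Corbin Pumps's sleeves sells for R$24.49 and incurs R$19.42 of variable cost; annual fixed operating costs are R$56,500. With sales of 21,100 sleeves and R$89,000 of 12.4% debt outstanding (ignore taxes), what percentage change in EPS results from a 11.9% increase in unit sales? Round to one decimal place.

+32.3%

Total contribution margin = 21,100 × R$5.07 = R$106,977.00.
Subtracting fixed costs: EBIT = R$106,977.00 − R$56,500 = R$50,477.00.
After interest of R$11,036.00, pre-tax earnings = R$39,441.00.
Degree of combined leverage = contribution ÷ (EBIT − I) = R$106,977.00 ÷ R$39,441.00 = 2.7123.
%ΔEPS = DCL × %ΔSales = 2.7123 × +11.9% = +32.3%.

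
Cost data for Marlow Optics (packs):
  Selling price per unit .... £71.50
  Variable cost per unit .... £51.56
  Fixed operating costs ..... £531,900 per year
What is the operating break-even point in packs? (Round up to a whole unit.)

26,676 packs

Contribution margin per unit = £71.50 − £51.56 = £19.94.
Units to break even: £531,900 ÷ £19.94 = 26,675.03, rounded up to 26,676.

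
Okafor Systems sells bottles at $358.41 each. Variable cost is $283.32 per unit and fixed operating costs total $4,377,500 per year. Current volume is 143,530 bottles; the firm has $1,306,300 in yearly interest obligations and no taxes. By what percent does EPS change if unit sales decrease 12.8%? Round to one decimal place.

Contribution at this volume is 143,530 × $75.09 = $10,777,667.70.
Operating income = contribution − fixed costs = $10,777,667.70 − $4,377,500 = $6,400,167.70.
After interest of $1,306,300.00, pre-tax earnings = $5,093,867.70.
DCL = total CM / (EBIT − I) = $10,777,667.70 / $5,093,867.70 = 2.1158.
EPS therefore changes by 2.1158 × (-12.8%) = -27.1%.

-27.1%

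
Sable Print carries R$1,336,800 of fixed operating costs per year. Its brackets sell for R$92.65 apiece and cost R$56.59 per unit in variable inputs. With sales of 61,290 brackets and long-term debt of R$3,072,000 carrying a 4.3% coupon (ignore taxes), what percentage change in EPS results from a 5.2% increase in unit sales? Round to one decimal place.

Total contribution margin = 61,290 × R$36.06 = R$2,210,117.40.
EBIT = R$2,210,117.40 − R$1,336,800 = R$873,317.40.
Interest = R$132,096.00, so EBIT − I = R$741,221.40.
Degree of combined leverage = contribution ÷ (EBIT − I) = R$2,210,117.40 ÷ R$741,221.40 = 2.9817.
EPS therefore changes by 2.9817 × (+5.2%) = +15.5%.

+15.5%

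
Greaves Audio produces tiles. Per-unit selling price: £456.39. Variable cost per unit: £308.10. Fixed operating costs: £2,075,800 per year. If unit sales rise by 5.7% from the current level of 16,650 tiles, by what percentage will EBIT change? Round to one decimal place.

+35.8%

Contribution at this volume is 16,650 × £148.29 = £2,469,028.50.
EBIT = £2,469,028.50 − £2,075,800 = £393,228.50.
DOL = contribution ÷ EBIT = £2,469,028.50 ÷ £393,228.50 = 6.2789.
Operating income changes by 6.2789 × +5.7% = +35.8%.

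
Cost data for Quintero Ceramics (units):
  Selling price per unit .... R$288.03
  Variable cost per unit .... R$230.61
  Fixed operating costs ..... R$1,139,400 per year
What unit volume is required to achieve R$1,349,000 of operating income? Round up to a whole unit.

43,337 units

Contribution margin per unit = R$288.03 − R$230.61 = R$57.42.
Required volume = (fixed costs + target profit) ÷ CM = (R$1,139,400 + R$1,349,000) ÷ R$57.42 = 43,336.82, so 43,337 units.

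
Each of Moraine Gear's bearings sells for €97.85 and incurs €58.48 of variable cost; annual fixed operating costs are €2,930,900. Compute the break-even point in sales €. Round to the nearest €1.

€7,284,444

Contribution margin per unit = €97.85 − €58.48 = €39.37, a CM ratio of €39.37 ÷ €97.85 = 0.4024.
Break-even sales = FC ÷ CM ratio = €2,930,900 × €97.85 / €39.37 = €7,284,444.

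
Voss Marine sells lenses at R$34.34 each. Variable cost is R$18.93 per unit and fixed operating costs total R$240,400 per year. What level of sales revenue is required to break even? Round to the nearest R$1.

R$535,713

Contribution margin per unit = R$34.34 − R$18.93 = R$15.41, a CM ratio of R$15.41 ÷ R$34.34 = 0.4487.
Break-even sales = FC ÷ CM ratio = R$240,400 × R$34.34 / R$15.41 = R$535,713.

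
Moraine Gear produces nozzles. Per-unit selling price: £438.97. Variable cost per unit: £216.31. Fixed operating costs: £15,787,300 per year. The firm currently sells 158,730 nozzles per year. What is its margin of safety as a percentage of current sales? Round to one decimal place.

Contribution margin per unit = £438.97 − £216.31 = £222.66. Break-even units = £15,787,300 ÷ £222.66 = 70,903.17; break-even revenue = 70,903.17 × £438.97 = £31,124,364.87.
Current sales = 158,730 × £438.97 = £69,677,708.10.
Margin of safety = (£69,677,708.10 − £31,124,364.87) ÷ £69,677,708.10 = 55.3%.

55.3%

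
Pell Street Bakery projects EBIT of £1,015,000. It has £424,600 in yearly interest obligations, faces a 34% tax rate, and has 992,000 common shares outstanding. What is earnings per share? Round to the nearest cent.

£0.39

Interest = £424,600.00, so EBT = £1,015,000 − £424,600.00 = £590,400.00.
Net income = £590,400.00 × (1 − 0.34) = £389,664.00.
Per share: £389,664.00 / 992,000 shares = £0.39.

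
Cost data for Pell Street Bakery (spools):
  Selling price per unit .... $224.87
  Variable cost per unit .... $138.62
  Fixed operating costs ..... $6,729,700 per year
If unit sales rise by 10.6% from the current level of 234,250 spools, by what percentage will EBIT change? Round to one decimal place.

+15.9%

Total contribution margin = 234,250 × $86.25 = $20,204,062.50.
Subtracting fixed costs: EBIT = $20,204,062.50 − $6,729,700 = $13,474,362.50.
DOL = contribution ÷ EBIT = $20,204,062.50 ÷ $13,474,362.50 = 1.4994.
Operating income changes by 1.4994 × +10.6% = +15.9%.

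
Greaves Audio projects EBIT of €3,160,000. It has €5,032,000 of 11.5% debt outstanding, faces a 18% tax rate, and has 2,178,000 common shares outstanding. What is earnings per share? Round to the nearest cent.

Pre-tax income = €3,160,000 − €578,680.00 = €2,581,320.00.
After tax at 18%: net income = €2,581,320.00 × 0.82 = €2,116,682.40.
EPS = €2,116,682.40 ÷ 2,178,000 = €0.97.

€0.97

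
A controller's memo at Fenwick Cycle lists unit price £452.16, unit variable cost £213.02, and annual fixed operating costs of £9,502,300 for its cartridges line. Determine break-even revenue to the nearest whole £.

£17,966,714

Contribution margin per unit = £452.16 − £213.02 = £239.14, a CM ratio of £239.14 ÷ £452.16 = 0.5289.
Break-even revenue = fixed costs × price ÷ CM = £9,502,300 × £452.16 ÷ £239.14 = £17,966,714.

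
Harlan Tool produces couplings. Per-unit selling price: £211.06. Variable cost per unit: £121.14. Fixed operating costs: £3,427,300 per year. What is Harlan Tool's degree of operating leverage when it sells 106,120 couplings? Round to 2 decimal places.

1.56

At 106,120 units, contribution = 106,120 × £89.92 = £9,542,310.40.
EBIT = £9,542,310.40 − £3,427,300 = £6,115,010.40.
Degree of operating leverage = £9,542,310.40 / £6,115,010.40 = 1.5605.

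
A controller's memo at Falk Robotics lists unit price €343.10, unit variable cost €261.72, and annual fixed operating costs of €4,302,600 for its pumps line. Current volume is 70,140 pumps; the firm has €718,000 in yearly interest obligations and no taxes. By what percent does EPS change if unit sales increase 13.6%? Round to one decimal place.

Total contribution margin = 70,140 × €81.38 = €5,707,993.20.
Operating income = contribution − fixed costs = €5,707,993.20 − €4,302,600 = €1,405,393.20.
After interest of €718,000.00, pre-tax earnings = €687,393.20.
Degree of combined leverage = contribution ÷ (EBIT − I) = €5,707,993.20 ÷ €687,393.20 = 8.3038.
%ΔEPS = DCL × %ΔSales = 8.3038 × +13.6% = +112.9%.

+112.9%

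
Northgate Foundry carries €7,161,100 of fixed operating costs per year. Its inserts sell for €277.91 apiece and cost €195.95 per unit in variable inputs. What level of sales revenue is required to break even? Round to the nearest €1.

€24,281,861

CM per unit = €277.91 − €195.95 = €81.96; CM ratio = €81.96 / €277.91 = 0.2949.
Break-even revenue = fixed costs × price ÷ CM = €7,161,100 × €277.91 ÷ €81.96 = €24,281,861.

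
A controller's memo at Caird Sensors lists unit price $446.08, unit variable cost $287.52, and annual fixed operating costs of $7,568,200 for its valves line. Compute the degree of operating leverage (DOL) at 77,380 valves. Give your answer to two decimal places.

2.61

At 77,380 units, contribution = 77,380 × $158.56 = $12,269,372.80.
EBIT = $12,269,372.80 − $7,568,200 = $4,701,172.80.
So DOL = total CM / EBIT = $12,269,372.80 / $4,701,172.80 = 2.6099.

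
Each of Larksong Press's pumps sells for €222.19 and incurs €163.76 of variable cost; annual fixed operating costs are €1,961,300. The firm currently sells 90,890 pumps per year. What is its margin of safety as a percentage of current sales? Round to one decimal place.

Contribution margin per unit = €222.19 − €163.76 = €58.43. Break-even units = €1,961,300 ÷ €58.43 = 33,566.66; break-even revenue = 33,566.66 × €222.19 = €7,458,176.40.
Actual sales revenue = 90,890 × €222.19 = €20,194,849.10.
Margin of safety = (€20,194,849.10 − €7,458,176.40) ÷ €20,194,849.10 = 63.1%.

63.1%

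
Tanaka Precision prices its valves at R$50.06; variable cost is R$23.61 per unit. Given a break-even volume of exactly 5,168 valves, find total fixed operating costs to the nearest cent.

R$136,693.60

Contribution margin per unit = R$50.06 − R$23.61 = R$26.45.
Since BE = FC / CM, FC = 5,168 × R$26.45 = R$136,693.60.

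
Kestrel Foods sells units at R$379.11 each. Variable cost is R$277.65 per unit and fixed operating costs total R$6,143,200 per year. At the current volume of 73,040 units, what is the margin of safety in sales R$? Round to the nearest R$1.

Contribution margin per unit = R$379.11 − R$277.65 = R$101.46. Break-even units = R$6,143,200 ÷ R$101.46 = 60,548.00; break-even revenue = 60,548.00 × R$379.11 = R$22,954,351.98.
Actual sales revenue = 73,040 × R$379.11 = R$27,690,194.40.
Margin of safety = R$27,690,194.40 − R$22,954,351.98 = R$4,735,842.

R$4,735,842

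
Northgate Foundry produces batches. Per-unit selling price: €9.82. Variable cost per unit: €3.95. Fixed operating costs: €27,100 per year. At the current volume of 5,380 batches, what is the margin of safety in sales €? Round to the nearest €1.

Contribution margin per unit = €9.82 − €3.95 = €5.87. Break-even units = €27,100 ÷ €5.87 = 4,616.70; break-even revenue = 4,616.70 × €9.82 = €45,335.95.
Actual sales revenue = 5,380 × €9.82 = €52,831.60.
Margin of safety = €52,831.60 − €45,335.95 = €7,496.

€7,496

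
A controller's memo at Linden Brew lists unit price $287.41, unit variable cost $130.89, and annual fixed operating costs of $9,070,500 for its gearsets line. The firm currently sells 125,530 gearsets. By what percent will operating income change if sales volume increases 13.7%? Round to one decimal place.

At 125,530 units, contribution = 125,530 × $156.52 = $19,647,955.60.
Subtracting fixed costs: EBIT = $19,647,955.60 − $9,070,500 = $10,577,455.60.
So DOL = total CM / EBIT = $19,647,955.60 / $10,577,455.60 = 1.8575.
So EBIT moves 1.8575 × (+13.7%) = +25.4%.

+25.4%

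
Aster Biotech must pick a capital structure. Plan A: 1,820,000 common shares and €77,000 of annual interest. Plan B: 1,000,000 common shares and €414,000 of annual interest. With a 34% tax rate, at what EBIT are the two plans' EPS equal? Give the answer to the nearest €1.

€824,976

At indifference, (EBIT − 77,000)(1 − t)/1,820,000 = (EBIT − 414,000)(1 − t)/1,000,000.
The (1 − t) factor cancels: (EBIT − 77,000) × 1,000,000 = (EBIT − 414,000) × 1,820,000.
Solving, EBIT = (414,000·1,820,000 − 77,000·1,000,000) / (1,820,000 − 1,000,000) = 676,480,000,000 / 820,000 = 824,975.61.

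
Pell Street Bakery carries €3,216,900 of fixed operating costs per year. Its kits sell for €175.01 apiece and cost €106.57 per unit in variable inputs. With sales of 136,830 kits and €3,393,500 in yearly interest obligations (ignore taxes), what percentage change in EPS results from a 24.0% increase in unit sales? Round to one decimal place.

+81.6%

Total contribution margin = 136,830 × €68.44 = €9,364,645.20.
EBIT = €9,364,645.20 − €3,216,900 = €6,147,745.20.
After interest of €3,393,500.00, pre-tax earnings = €2,754,245.20.
DCL = total CM / (EBIT − I) = €9,364,645.20 / €2,754,245.20 = 3.4001.
EPS therefore changes by 3.4001 × (+24.0%) = +81.6%.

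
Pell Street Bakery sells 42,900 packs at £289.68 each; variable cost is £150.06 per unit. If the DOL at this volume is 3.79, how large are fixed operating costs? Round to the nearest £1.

£4,409,303

At 42,900 units, contribution = 42,900 × £139.62 = £5,989,698.00.
DOL = contribution / EBIT, so EBIT = £5,989,698.00 / 3.79 = £1,580,395.25.
Fixed costs = CM − EBIT = £5,989,698.00 − £1,580,395.25 = £4,409,303.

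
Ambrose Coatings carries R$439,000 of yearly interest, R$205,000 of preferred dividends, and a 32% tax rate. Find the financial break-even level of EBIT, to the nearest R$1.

R$740,471

Grossing the preferred dividend up to pre-tax terms: R$205,000 / (1 − 0.32) = R$301,470.59.
Financial break-even EBIT = interest + D_p ÷ (1 − t) = R$439,000 + R$301,470.59 = R$740,470.59.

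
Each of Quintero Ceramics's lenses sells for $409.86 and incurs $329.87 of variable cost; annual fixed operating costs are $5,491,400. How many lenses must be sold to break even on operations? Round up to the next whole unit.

68,652 lenses

Each unit contributes $409.86 − $329.87 = $79.99.
Break-even volume = fixed costs ÷ CM per unit = $5,491,400 ÷ $79.99 = 68,651.08, so 68,652 lenses.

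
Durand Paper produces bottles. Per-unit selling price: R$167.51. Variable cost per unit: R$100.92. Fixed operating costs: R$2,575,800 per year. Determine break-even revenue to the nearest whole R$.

R$6,479,535

CM per unit = R$167.51 − R$100.92 = R$66.59; CM ratio = R$66.59 / R$167.51 = 0.3975.
Break-even revenue = fixed costs × price ÷ CM = R$2,575,800 × R$167.51 ÷ R$66.59 = R$6,479,535.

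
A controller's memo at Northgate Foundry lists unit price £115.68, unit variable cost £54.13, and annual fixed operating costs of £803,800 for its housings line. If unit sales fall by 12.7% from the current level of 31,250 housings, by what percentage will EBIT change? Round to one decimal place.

At 31,250 units, contribution = 31,250 × £61.55 = £1,923,437.50.
Subtracting fixed costs: EBIT = £1,923,437.50 − £803,800 = £1,119,637.50.
Degree of operating leverage = £1,923,437.50 / £1,119,637.50 = 1.7179.
So EBIT moves 1.7179 × (-12.7%) = -21.8%.

-21.8%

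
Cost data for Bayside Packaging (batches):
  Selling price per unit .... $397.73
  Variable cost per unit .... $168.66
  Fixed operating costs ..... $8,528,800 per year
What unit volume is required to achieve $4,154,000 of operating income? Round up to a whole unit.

55,367 batches

Contribution margin per unit = $397.73 − $168.66 = $229.07.
Need Q such that Q × $229.07 − $8,528,800 = $4,154,000, i.e. Q = $12,682,800 / $229.07 = 55,366.48 → 55,367.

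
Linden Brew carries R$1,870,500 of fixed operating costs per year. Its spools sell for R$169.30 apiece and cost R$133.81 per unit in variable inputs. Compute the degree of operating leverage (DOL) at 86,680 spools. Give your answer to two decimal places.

2.55

Contribution at this volume is 86,680 × R$35.49 = R$3,076,273.20.
Operating income = contribution − fixed costs = R$3,076,273.20 − R$1,870,500 = R$1,205,773.20.
Degree of operating leverage = R$3,076,273.20 / R$1,205,773.20 = 2.5513.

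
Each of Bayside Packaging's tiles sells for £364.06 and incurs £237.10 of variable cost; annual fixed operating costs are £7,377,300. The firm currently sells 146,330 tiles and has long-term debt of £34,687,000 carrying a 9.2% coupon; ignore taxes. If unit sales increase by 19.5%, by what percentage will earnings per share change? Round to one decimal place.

+45.2%

Total contribution margin = 146,330 × £126.96 = £18,578,056.80.
Operating income = contribution − fixed costs = £18,578,056.80 − £7,377,300 = £11,200,756.80.
Interest = £3,191,204.00, so EBIT − I = £8,009,552.80.
DCL = total CM / (EBIT − I) = £18,578,056.80 / £8,009,552.80 = 2.3195.
%ΔEPS = DCL × %ΔSales = 2.3195 × +19.5% = +45.2%.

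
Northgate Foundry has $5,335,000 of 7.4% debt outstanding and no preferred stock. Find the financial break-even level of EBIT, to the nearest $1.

$394,790

Annual interest = 7.4% × $5,335,000 = $394,790.00.
Without preferred stock the financial break-even is simply EBIT = interest = $394,790.00.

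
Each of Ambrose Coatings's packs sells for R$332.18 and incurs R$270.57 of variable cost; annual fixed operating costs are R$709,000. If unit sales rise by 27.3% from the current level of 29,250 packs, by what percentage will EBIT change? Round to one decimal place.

+45.0%

At 29,250 units, contribution = 29,250 × R$61.61 = R$1,802,092.50.
Operating income = contribution − fixed costs = R$1,802,092.50 − R$709,000 = R$1,093,092.50.
Degree of operating leverage = R$1,802,092.50 / R$1,093,092.50 = 1.6486.
So EBIT moves 1.6486 × (+27.3%) = +45.0%.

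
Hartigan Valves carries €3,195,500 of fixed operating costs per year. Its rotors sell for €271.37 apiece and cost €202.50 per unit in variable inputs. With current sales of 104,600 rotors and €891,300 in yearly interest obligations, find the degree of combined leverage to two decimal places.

At 104,600 units, contribution = 104,600 × €68.87 = €7,203,802.00.
Operating income = contribution − fixed costs = €7,203,802.00 − €3,195,500 = €4,008,302.00. Interest = €891,300.00, so EBIT − I = €3,117,002.00.
Degree of total leverage = total CM / (EBIT − interest) = €7,203,802.00 / €3,117,002.00 = 2.3111.

2.31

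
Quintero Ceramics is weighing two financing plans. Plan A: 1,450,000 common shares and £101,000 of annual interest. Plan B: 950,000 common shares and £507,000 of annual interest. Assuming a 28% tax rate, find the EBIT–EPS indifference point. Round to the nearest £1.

£1,278,400

Set EPS_A = EPS_B: (EBIT − £101,000)(1 − 0.28) ÷ 1,450,000 = (EBIT − £507,000)(1 − 0.28) ÷ 950,000.
Cancelling (1 − t) and cross-multiplying: 950,000·(EBIT − 101,000) = 1,450,000·(EBIT − 507,000).
Solving, EBIT = (507,000·1,450,000 − 101,000·950,000) / (1,450,000 − 950,000) = 639,200,000,000 / 500,000 = 1,278,400.00.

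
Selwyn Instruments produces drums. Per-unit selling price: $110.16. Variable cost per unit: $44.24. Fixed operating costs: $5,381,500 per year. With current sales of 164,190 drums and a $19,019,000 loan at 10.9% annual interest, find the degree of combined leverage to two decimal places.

3.21

At 164,190 units, contribution = 164,190 × $65.92 = $10,823,404.80.
Subtracting fixed costs: EBIT = $10,823,404.80 − $5,381,500 = $5,441,904.80. Interest = $2,073,071.00.
DOL = $10,823,404.80 ÷ $5,441,904.80 = 1.9889; DFL = $5,441,904.80 ÷ $3,368,833.80 = 1.6154.
DCL = DOL × DFL = 1.9889 × 1.6154 = 3.2129.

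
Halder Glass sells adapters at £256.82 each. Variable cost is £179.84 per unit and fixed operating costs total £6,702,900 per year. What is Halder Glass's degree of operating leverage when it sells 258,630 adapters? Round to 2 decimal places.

Contribution at this volume is 258,630 × £76.98 = £19,909,337.40.
EBIT = £19,909,337.40 − £6,702,900 = £13,206,437.40.
DOL = contribution ÷ EBIT = £19,909,337.40 ÷ £13,206,437.40 = 1.5075.

1.51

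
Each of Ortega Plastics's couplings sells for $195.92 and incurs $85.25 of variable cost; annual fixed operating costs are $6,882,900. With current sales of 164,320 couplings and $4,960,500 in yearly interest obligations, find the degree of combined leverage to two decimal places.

2.87

Contribution at this volume is 164,320 × $110.67 = $18,185,294.40.
Subtracting fixed costs: EBIT = $18,185,294.40 − $6,882,900 = $11,302,394.40. Interest = $4,960,500.00.
DOL = $18,185,294.40 ÷ $11,302,394.40 = 1.6090; DFL = $11,302,394.40 ÷ $6,341,894.40 = 1.7822.
Combined leverage = 1.6090 × 1.7822 = 2.8676.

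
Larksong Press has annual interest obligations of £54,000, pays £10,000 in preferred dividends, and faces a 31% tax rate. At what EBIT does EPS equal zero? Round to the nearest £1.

£68,493

Grossing the preferred dividend up to pre-tax terms: £10,000 / (1 − 0.31) = £14,492.75.
Financial break-even EBIT = interest + D_p ÷ (1 − t) = £54,000 + £14,492.75 = £68,492.75.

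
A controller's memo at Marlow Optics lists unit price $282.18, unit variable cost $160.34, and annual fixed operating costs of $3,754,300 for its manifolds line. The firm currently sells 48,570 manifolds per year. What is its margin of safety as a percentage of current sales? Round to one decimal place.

Unit CM = price − variable cost = $282.18 − $160.34 = $121.84. Break-even units = $3,754,300 ÷ $121.84 = 30,813.36; break-even revenue = 30,813.36 × $282.18 = $8,694,914.43.
Actual sales revenue = 48,570 × $282.18 = $13,705,482.60.
Margin of safety = ($13,705,482.60 − $8,694,914.43) ÷ $13,705,482.60 = 36.6%.

36.6%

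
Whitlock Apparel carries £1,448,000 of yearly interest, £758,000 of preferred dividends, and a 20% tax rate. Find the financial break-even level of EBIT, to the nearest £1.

£2,395,500

Grossing the preferred dividend up to pre-tax terms: £758,000 / (1 − 0.20) = £947,500.00.
Financial break-even EBIT = interest + D_p ÷ (1 − t) = £1,448,000 + £947,500.00 = £2,395,500.00.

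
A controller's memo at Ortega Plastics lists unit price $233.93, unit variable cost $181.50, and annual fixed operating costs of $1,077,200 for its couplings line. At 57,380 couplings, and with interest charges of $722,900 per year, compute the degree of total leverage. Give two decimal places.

2.49

Total contribution margin = 57,380 × $52.43 = $3,008,433.40.
Subtracting fixed costs: EBIT = $3,008,433.40 − $1,077,200 = $1,931,233.40. Interest = $722,900.00.
DOL = $3,008,433.40 ÷ $1,931,233.40 = 1.5578; DFL = $1,931,233.40 ÷ $1,208,333.40 = 1.5983.
Combined leverage = 1.5578 × 1.5983 = 2.4898.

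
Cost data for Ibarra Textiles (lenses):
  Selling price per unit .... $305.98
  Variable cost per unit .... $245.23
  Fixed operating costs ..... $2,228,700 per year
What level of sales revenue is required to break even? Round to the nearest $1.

Contribution margin per unit = $305.98 − $245.23 = $60.75, a CM ratio of $60.75 ÷ $305.98 = 0.1985.
Break-even revenue = fixed costs × price ÷ CM = $2,228,700 × $305.98 ÷ $60.75 = $11,225,311.

$11,225,311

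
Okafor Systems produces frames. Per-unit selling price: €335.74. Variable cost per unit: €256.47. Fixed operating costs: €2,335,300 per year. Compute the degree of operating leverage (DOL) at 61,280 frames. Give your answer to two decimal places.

1.93

Total contribution margin = 61,280 × €79.27 = €4,857,665.60.
Operating income = contribution − fixed costs = €4,857,665.60 − €2,335,300 = €2,522,365.60.
So DOL = total CM / EBIT = €4,857,665.60 / €2,522,365.60 = 1.9258.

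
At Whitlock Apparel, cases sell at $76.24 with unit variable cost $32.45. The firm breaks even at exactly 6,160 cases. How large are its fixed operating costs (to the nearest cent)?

Each unit contributes $76.24 − $32.45 = $43.79.
Fixed costs = break-even units × CM = 6,160 × $43.79 = $269,746.40.

$269,746.40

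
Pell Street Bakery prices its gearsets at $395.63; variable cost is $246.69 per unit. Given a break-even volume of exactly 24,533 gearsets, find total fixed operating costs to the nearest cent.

Contribution margin per unit = $395.63 − $246.69 = $148.94.
Fixed costs = break-even units × CM = 24,533 × $148.94 = $3,653,945.02.

$3,653,945.02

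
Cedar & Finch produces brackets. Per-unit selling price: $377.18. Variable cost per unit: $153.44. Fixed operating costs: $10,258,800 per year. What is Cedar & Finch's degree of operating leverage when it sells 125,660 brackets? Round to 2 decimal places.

Total contribution margin = 125,660 × $223.74 = $28,115,168.40.
Operating income = contribution − fixed costs = $28,115,168.40 − $10,258,800 = $17,856,368.40.
DOL = contribution ÷ EBIT = $28,115,168.40 ÷ $17,856,368.40 = 1.5745.

1.57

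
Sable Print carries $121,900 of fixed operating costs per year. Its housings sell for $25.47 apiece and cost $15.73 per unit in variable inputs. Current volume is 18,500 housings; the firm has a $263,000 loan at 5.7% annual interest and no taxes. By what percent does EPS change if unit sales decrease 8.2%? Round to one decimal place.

Total contribution margin = 18,500 × $9.74 = $180,190.00.
Operating income = contribution − fixed costs = $180,190.00 − $121,900 = $58,290.00.
After interest of $14,991.00, pre-tax earnings = $43,299.00.
DCL = total CM / (EBIT − I) = $180,190.00 / $43,299.00 = 4.1615.
EPS therefore changes by 4.1615 × (-8.2%) = -34.1%.

-34.1%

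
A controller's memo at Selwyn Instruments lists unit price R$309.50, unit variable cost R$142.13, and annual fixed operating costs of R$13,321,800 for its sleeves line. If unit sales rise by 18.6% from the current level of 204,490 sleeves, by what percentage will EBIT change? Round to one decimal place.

+30.5%

At 204,490 units, contribution = 204,490 × R$167.37 = R$34,225,491.30.
Subtracting fixed costs: EBIT = R$34,225,491.30 − R$13,321,800 = R$20,903,691.30.
Degree of operating leverage = R$34,225,491.30 / R$20,903,691.30 = 1.6373.
So EBIT moves 1.6373 × (+18.6%) = +30.5%.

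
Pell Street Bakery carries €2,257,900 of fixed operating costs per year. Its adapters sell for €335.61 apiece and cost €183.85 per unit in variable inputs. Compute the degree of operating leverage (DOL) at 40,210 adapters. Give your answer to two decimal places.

1.59

Contribution at this volume is 40,210 × €151.76 = €6,102,269.60.
EBIT = €6,102,269.60 − €2,257,900 = €3,844,369.60.
DOL = contribution ÷ EBIT = €6,102,269.60 ÷ €3,844,369.60 = 1.5873.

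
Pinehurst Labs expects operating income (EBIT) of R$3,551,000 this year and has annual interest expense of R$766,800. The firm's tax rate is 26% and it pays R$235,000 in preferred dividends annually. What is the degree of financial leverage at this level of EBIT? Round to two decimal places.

1.44

Annual interest charges come to R$766,800.00.
Pre-tax preferred-dividend burden = R$235,000 ÷ (1 − 0.26) = R$317,567.57.
DFL = EBIT ÷ [EBIT − I − D_p/(1−t)] = R$3,551,000 ÷ [R$3,551,000 − R$766,800.00 − R$317,567.57] = R$3,551,000 ÷ R$2,466,632.43 = 1.4396.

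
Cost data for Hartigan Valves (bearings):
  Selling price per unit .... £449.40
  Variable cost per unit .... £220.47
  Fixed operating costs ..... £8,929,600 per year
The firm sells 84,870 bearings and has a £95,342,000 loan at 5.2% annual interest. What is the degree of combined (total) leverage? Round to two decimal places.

At 84,870 units, contribution = 84,870 × £228.93 = £19,429,289.10.
Operating income = contribution − fixed costs = £19,429,289.10 − £8,929,600 = £10,499,689.10. Interest = £4,957,784.00, so EBIT − I = £5,541,905.10.
Degree of total leverage = total CM / (EBIT − interest) = £19,429,289.10 / £5,541,905.10 = 3.5059.

3.51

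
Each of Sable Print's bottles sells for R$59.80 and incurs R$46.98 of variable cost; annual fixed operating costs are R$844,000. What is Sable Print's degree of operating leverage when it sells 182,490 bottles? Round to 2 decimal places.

1.56

At 182,490 units, contribution = 182,490 × R$12.82 = R$2,339,521.80.
Subtracting fixed costs: EBIT = R$2,339,521.80 − R$844,000 = R$1,495,521.80.
So DOL = total CM / EBIT = R$2,339,521.80 / R$1,495,521.80 = 1.5644.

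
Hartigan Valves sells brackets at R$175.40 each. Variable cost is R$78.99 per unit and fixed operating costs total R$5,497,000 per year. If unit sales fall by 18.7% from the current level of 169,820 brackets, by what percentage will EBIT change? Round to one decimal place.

-28.2%

At 169,820 units, contribution = 169,820 × R$96.41 = R$16,372,346.20.
Operating income = contribution − fixed costs = R$16,372,346.20 − R$5,497,000 = R$10,875,346.20.
So DOL = total CM / EBIT = R$16,372,346.20 / R$10,875,346.20 = 1.5055.
Operating income changes by 1.5055 × -18.7% = -28.2%.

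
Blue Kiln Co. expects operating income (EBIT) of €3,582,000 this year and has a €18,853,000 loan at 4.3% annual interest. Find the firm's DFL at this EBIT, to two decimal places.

Interest = €810,679.00.
DFL = EBIT ÷ (EBIT − I) = €3,582,000 ÷ (€3,582,000 − €810,679.00) = €3,582,000 ÷ €2,771,321.00 = 1.2925.

1.29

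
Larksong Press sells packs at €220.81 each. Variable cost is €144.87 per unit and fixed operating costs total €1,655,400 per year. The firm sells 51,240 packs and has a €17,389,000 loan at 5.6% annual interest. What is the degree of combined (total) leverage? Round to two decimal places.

Total contribution margin = 51,240 × €75.94 = €3,891,165.60.
EBIT = €3,891,165.60 − €1,655,400 = €2,235,765.60. Interest = €973,784.00, so EBIT − I = €1,261,981.60.
DCL = contribution ÷ (EBIT − I) = €3,891,165.60 ÷ €1,261,981.60 = 3.0834.

3.08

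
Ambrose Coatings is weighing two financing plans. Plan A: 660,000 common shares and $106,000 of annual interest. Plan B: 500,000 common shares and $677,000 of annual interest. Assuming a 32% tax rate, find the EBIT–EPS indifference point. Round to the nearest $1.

$2,461,375

Set EPS_A = EPS_B: (EBIT − $106,000)(1 − 0.32) ÷ 660,000 = (EBIT − $677,000)(1 − 0.32) ÷ 500,000.
Cancelling (1 − t) and cross-multiplying: 500,000·(EBIT − 106,000) = 660,000·(EBIT − 677,000).
Solving, EBIT = (677,000·660,000 − 106,000·500,000) / (660,000 − 500,000) = 393,820,000,000 / 160,000 = 2,461,375.00.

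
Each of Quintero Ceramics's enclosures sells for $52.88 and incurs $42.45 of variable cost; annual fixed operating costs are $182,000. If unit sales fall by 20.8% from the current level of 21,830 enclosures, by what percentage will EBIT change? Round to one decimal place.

-103.7%

At 21,830 units, contribution = 21,830 × $10.43 = $227,686.90.
EBIT = $227,686.90 − $182,000 = $45,686.90.
So DOL = total CM / EBIT = $227,686.90 / $45,686.90 = 4.9836.
So EBIT moves 4.9836 × (-20.8%) = -103.7%.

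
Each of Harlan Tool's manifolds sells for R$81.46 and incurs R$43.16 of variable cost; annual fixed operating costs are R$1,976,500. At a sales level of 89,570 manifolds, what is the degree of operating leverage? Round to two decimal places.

Contribution at this volume is 89,570 × R$38.30 = R$3,430,531.00.
Subtracting fixed costs: EBIT = R$3,430,531.00 − R$1,976,500 = R$1,454,031.00.
DOL = contribution ÷ EBIT = R$3,430,531.00 ÷ R$1,454,031.00 = 2.3593.

2.36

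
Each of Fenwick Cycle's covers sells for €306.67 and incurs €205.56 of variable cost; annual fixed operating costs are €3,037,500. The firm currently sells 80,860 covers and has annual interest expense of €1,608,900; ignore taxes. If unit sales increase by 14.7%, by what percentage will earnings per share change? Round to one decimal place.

+34.1%

At 80,860 units, contribution = 80,860 × €101.11 = €8,175,754.60.
Operating income = contribution − fixed costs = €8,175,754.60 − €3,037,500 = €5,138,254.60.
Interest = €1,608,900.00, so EBIT − I = €3,529,354.60.
Degree of combined leverage = contribution ÷ (EBIT − I) = €8,175,754.60 ÷ €3,529,354.60 = 2.3165.
%ΔEPS = DCL × %ΔSales = 2.3165 × +14.7% = +34.1%.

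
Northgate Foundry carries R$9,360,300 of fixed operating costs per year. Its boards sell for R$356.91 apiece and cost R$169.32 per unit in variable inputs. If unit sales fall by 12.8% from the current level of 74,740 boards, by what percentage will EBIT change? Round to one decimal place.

Contribution at this volume is 74,740 × R$187.59 = R$14,020,476.60.
Operating income = contribution − fixed costs = R$14,020,476.60 − R$9,360,300 = R$4,660,176.60.
DOL = contribution ÷ EBIT = R$14,020,476.60 ÷ R$4,660,176.60 = 3.0086.
So EBIT moves 3.0086 × (-12.8%) = -38.5%.

-38.5%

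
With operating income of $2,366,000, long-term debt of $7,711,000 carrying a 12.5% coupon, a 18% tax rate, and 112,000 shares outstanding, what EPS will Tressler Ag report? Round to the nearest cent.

Pre-tax income = $2,366,000 − $963,875.00 = $1,402,125.00.
After tax at 18%: net income = $1,402,125.00 × 0.82 = $1,149,742.50.
EPS = $1,149,742.50 ÷ 112,000 = $10.27.

$10.27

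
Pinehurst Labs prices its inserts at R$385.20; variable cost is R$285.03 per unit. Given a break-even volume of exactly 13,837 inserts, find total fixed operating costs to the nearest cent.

R$1,386,052.29

Contribution margin per unit = R$385.20 − R$285.03 = R$100.17.
Fixed costs = break-even units × CM = 13,837 × R$100.17 = R$1,386,052.29.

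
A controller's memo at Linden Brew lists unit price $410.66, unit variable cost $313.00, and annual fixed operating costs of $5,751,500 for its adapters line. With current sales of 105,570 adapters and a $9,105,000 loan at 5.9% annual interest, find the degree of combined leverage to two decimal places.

Contribution at this volume is 105,570 × $97.66 = $10,309,966.20.
EBIT = $10,309,966.20 − $5,751,500 = $4,558,466.20. Interest = $537,195.00.
DOL = $10,309,966.20 ÷ $4,558,466.20 = 2.2617; DFL = $4,558,466.20 ÷ $4,021,271.20 = 1.1336.
DCL = DOL × DFL = 2.2617 × 1.1336 = 2.5639.

2.56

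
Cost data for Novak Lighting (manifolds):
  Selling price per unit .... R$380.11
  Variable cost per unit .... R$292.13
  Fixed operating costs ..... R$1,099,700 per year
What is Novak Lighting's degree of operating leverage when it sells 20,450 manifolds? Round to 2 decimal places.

2.57

At 20,450 units, contribution = 20,450 × R$87.98 = R$1,799,191.00.
Subtracting fixed costs: EBIT = R$1,799,191.00 − R$1,099,700 = R$699,491.00.
So DOL = total CM / EBIT = R$1,799,191.00 / R$699,491.00 = 2.5721.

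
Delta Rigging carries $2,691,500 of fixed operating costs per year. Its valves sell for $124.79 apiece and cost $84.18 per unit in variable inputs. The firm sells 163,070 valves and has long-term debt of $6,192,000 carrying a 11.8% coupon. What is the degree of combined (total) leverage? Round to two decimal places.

2.07

At 163,070 units, contribution = 163,070 × $40.61 = $6,622,272.70.
Subtracting fixed costs: EBIT = $6,622,272.70 − $2,691,500 = $3,930,772.70. Interest = $730,656.00.
DOL = $6,622,272.70 ÷ $3,930,772.70 = 1.6847; DFL = $3,930,772.70 ÷ $3,200,116.70 = 1.2283.
Combined leverage = 1.6847 × 1.2283 = 2.0693.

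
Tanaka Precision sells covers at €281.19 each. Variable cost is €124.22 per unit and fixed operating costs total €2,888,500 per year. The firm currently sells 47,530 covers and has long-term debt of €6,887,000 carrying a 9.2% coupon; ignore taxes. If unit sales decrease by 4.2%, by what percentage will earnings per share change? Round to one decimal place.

-8.0%

Total contribution margin = 47,530 × €156.97 = €7,460,784.10.
Operating income = contribution − fixed costs = €7,460,784.10 − €2,888,500 = €4,572,284.10.
Interest = €633,604.00, so EBIT − I = €3,938,680.10.
Degree of combined leverage = contribution ÷ (EBIT − I) = €7,460,784.10 ÷ €3,938,680.10 = 1.8942.
EPS therefore changes by 1.8942 × (-4.2%) = -8.0%.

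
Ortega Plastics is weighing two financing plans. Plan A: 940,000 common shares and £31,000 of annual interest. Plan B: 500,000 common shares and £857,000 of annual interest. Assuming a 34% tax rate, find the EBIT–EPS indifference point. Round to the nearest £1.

At indifference, (EBIT − 31,000)(1 − t)/940,000 = (EBIT − 857,000)(1 − t)/500,000.
Cancelling (1 − t) and cross-multiplying: 500,000·(EBIT − 31,000) = 940,000·(EBIT − 857,000).
EBIT × (940,000 − 500,000) = 857,000 × 940,000 − 31,000 × 500,000 = 790,080,000,000, so EBIT = 790,080,000,000 ÷ 440,000 = 1,795,636.36.

£1,795,636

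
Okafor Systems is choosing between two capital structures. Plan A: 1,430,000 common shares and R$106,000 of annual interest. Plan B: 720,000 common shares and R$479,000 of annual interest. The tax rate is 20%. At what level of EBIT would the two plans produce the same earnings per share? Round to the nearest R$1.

Set EPS_A = EPS_B: (EBIT − R$106,000)(1 − 0.20) ÷ 1,430,000 = (EBIT − R$479,000)(1 − 0.20) ÷ 720,000.
Cancelling (1 − t) and cross-multiplying: 720,000·(EBIT − 106,000) = 1,430,000·(EBIT − 479,000).
Solving, EBIT = (479,000·1,430,000 − 106,000·720,000) / (1,430,000 − 720,000) = 608,650,000,000 / 710,000 = 857,253.52.

R$857,254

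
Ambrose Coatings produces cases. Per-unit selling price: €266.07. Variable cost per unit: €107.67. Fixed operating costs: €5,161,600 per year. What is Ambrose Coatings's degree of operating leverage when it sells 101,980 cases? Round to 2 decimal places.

Contribution at this volume is 101,980 × €158.40 = €16,153,632.00.
Operating income = contribution − fixed costs = €16,153,632.00 − €5,161,600 = €10,992,032.00.
DOL = contribution ÷ EBIT = €16,153,632.00 ÷ €10,992,032.00 = 1.4696.

1.47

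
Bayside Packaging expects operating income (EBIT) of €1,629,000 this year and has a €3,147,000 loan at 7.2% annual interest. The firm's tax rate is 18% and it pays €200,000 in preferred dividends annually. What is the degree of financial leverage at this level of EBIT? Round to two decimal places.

1.41

Annual interest charges come to €226,584.00.
Pre-tax preferred-dividend burden = €200,000 ÷ (1 − 0.18) = €243,902.44.
DFL = EBIT ÷ [EBIT − I − D_p/(1−t)] = €1,629,000 ÷ [€1,629,000 − €226,584.00 − €243,902.44] = €1,629,000 ÷ €1,158,513.56 = 1.4061.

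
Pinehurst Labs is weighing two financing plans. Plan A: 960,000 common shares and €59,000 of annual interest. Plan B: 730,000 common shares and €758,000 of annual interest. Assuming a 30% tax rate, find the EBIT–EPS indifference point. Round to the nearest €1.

At indifference, (EBIT − 59,000)(1 − t)/960,000 = (EBIT − 758,000)(1 − t)/730,000.
Cancelling (1 − t) and cross-multiplying: 730,000·(EBIT − 59,000) = 960,000·(EBIT − 758,000).
Solving, EBIT = (758,000·960,000 − 59,000·730,000) / (960,000 − 730,000) = 684,610,000,000 / 230,000 = 2,976,565.22.

€2,976,565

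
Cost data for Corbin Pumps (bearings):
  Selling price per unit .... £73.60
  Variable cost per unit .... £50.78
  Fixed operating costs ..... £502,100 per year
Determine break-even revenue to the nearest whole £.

Contribution margin per unit = £73.60 − £50.78 = £22.82, a CM ratio of £22.82 ÷ £73.60 = 0.3101.
Break-even sales = FC ÷ CM ratio = £502,100 × £73.60 / £22.82 = £1,619,394.

£1,619,394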